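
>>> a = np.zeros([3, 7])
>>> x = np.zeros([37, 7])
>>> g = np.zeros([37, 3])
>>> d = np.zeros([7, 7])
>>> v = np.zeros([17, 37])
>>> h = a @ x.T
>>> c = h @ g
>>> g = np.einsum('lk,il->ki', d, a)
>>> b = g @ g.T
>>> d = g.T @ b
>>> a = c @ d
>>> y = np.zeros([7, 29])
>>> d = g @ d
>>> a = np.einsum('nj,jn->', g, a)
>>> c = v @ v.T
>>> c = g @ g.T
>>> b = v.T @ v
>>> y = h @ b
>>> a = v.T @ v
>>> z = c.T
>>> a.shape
(37, 37)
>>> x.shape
(37, 7)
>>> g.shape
(7, 3)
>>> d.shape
(7, 7)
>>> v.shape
(17, 37)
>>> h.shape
(3, 37)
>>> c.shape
(7, 7)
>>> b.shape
(37, 37)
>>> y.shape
(3, 37)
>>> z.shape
(7, 7)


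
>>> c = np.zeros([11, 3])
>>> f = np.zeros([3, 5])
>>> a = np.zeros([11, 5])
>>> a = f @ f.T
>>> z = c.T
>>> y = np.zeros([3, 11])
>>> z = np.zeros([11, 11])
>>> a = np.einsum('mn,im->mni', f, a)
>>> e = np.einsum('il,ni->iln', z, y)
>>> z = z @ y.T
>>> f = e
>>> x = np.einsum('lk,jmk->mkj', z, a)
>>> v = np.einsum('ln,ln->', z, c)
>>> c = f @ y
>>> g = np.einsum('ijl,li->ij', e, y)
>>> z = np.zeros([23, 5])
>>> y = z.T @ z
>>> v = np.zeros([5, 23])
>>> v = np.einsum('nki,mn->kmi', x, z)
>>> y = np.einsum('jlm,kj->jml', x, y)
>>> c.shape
(11, 11, 11)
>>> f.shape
(11, 11, 3)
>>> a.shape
(3, 5, 3)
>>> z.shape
(23, 5)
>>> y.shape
(5, 3, 3)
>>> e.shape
(11, 11, 3)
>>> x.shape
(5, 3, 3)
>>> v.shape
(3, 23, 3)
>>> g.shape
(11, 11)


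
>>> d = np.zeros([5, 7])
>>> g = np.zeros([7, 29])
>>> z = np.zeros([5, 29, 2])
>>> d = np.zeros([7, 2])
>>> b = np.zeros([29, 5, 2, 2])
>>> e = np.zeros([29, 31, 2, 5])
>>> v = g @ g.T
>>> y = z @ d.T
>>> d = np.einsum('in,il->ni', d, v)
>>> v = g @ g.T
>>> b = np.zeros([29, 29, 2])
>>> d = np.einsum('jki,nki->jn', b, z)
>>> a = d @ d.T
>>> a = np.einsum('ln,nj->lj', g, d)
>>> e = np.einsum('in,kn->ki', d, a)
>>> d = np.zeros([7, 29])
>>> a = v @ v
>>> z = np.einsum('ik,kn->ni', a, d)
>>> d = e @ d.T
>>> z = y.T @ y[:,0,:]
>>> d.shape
(7, 7)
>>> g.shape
(7, 29)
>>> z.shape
(7, 29, 7)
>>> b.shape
(29, 29, 2)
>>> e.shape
(7, 29)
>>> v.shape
(7, 7)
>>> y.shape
(5, 29, 7)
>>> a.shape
(7, 7)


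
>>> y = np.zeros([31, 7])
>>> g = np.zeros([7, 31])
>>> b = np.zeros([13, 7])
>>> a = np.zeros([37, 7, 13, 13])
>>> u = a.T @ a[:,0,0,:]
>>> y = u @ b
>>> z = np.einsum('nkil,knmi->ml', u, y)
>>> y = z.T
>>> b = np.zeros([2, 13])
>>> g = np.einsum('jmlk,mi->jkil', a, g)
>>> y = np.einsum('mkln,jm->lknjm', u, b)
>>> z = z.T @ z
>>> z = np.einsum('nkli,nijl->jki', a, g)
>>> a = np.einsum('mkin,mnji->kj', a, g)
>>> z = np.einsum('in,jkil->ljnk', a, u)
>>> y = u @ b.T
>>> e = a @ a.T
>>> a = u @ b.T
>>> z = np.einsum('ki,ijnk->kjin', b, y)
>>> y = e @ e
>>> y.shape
(7, 7)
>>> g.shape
(37, 13, 31, 13)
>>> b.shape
(2, 13)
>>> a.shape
(13, 13, 7, 2)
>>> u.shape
(13, 13, 7, 13)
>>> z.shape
(2, 13, 13, 7)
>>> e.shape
(7, 7)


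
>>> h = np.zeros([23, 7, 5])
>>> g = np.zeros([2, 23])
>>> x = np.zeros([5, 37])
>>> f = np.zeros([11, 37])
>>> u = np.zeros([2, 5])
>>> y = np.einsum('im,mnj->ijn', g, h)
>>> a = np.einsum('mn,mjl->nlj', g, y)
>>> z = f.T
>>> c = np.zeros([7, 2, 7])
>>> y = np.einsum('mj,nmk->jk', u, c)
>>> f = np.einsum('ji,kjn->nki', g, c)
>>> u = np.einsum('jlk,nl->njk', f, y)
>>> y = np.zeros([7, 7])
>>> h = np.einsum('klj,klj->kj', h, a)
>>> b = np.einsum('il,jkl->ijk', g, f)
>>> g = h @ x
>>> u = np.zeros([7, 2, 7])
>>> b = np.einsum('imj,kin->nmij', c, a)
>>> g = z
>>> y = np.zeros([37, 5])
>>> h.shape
(23, 5)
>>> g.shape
(37, 11)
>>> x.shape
(5, 37)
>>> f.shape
(7, 7, 23)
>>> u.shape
(7, 2, 7)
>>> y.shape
(37, 5)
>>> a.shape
(23, 7, 5)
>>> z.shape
(37, 11)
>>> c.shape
(7, 2, 7)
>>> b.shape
(5, 2, 7, 7)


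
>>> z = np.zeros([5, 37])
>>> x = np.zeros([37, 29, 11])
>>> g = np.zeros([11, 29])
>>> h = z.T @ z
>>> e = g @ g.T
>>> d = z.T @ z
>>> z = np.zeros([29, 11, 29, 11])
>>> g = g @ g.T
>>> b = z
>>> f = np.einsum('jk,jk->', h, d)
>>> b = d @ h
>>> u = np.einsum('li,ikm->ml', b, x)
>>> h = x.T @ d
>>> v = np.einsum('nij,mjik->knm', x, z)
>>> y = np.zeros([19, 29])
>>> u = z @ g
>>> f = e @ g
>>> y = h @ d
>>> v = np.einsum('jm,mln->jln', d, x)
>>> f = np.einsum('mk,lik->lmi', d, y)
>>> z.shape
(29, 11, 29, 11)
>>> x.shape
(37, 29, 11)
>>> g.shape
(11, 11)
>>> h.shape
(11, 29, 37)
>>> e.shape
(11, 11)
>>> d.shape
(37, 37)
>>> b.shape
(37, 37)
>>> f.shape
(11, 37, 29)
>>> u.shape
(29, 11, 29, 11)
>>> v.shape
(37, 29, 11)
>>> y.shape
(11, 29, 37)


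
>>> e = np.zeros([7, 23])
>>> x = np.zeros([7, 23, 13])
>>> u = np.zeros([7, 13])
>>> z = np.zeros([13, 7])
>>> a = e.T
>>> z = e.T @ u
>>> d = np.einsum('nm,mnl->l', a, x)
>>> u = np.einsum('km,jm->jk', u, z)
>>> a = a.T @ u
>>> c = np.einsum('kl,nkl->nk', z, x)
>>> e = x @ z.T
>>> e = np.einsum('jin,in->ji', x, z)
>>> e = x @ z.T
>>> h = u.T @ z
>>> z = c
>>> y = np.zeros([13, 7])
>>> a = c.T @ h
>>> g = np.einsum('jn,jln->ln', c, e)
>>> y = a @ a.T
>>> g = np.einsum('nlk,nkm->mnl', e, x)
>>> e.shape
(7, 23, 23)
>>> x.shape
(7, 23, 13)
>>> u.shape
(23, 7)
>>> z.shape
(7, 23)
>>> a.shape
(23, 13)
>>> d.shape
(13,)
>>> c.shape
(7, 23)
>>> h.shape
(7, 13)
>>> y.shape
(23, 23)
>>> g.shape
(13, 7, 23)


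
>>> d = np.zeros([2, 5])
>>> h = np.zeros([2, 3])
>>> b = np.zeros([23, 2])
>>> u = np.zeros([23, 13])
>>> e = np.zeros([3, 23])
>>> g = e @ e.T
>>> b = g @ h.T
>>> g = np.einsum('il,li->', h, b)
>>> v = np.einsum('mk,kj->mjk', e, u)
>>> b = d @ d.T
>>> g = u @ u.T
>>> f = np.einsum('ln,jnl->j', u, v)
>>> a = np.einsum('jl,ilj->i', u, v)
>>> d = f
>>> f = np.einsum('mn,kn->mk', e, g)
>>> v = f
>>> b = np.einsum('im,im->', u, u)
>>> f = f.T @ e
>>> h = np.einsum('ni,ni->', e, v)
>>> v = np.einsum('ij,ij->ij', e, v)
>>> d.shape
(3,)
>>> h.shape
()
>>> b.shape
()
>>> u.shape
(23, 13)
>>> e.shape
(3, 23)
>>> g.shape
(23, 23)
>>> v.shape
(3, 23)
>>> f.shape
(23, 23)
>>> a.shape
(3,)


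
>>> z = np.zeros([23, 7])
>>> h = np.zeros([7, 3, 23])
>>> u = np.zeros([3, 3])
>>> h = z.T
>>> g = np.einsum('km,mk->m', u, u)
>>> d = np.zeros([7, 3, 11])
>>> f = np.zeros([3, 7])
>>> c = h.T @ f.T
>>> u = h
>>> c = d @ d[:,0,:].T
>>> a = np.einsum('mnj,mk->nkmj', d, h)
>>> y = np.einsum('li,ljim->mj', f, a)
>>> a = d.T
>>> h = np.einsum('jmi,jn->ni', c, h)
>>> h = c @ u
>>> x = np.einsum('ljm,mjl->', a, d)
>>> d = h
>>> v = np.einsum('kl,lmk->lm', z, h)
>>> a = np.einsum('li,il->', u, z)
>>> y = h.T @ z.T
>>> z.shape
(23, 7)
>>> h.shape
(7, 3, 23)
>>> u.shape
(7, 23)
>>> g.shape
(3,)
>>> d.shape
(7, 3, 23)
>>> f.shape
(3, 7)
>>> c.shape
(7, 3, 7)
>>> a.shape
()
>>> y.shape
(23, 3, 23)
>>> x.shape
()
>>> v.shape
(7, 3)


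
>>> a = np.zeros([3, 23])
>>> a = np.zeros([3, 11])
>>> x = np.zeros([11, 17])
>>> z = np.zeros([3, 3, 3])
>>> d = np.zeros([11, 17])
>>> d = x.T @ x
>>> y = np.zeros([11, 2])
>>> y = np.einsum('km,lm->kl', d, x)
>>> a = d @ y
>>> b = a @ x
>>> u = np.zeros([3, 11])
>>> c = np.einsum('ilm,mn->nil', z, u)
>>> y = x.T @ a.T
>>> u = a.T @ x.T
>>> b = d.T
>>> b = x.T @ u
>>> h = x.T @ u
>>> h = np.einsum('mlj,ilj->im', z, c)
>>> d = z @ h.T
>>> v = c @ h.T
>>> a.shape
(17, 11)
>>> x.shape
(11, 17)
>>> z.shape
(3, 3, 3)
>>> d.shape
(3, 3, 11)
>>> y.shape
(17, 17)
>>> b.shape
(17, 11)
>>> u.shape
(11, 11)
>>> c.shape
(11, 3, 3)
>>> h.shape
(11, 3)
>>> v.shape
(11, 3, 11)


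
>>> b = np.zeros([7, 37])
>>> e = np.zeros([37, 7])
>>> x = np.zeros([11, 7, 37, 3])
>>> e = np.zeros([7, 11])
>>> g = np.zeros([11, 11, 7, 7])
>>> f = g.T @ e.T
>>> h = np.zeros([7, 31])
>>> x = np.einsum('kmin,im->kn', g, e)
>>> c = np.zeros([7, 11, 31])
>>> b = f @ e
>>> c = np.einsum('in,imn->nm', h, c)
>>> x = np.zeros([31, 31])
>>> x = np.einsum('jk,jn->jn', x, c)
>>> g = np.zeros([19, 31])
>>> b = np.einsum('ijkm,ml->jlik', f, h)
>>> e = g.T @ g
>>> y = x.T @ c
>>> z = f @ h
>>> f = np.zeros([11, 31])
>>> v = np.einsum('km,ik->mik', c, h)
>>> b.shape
(7, 31, 7, 11)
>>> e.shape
(31, 31)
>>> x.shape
(31, 11)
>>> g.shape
(19, 31)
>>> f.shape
(11, 31)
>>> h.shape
(7, 31)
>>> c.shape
(31, 11)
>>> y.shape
(11, 11)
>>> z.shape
(7, 7, 11, 31)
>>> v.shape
(11, 7, 31)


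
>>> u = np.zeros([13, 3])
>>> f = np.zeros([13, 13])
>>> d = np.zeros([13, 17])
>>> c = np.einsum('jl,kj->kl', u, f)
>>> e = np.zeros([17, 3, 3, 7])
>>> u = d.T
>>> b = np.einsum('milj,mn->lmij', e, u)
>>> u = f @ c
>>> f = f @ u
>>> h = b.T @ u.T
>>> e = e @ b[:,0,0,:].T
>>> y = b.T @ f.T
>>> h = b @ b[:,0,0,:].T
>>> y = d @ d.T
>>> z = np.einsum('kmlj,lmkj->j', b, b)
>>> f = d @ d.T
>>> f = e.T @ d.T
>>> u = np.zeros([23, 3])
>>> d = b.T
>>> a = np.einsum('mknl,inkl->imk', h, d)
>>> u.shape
(23, 3)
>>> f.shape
(3, 3, 3, 13)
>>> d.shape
(7, 3, 17, 3)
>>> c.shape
(13, 3)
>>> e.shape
(17, 3, 3, 3)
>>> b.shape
(3, 17, 3, 7)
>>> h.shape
(3, 17, 3, 3)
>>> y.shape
(13, 13)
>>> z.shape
(7,)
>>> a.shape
(7, 3, 17)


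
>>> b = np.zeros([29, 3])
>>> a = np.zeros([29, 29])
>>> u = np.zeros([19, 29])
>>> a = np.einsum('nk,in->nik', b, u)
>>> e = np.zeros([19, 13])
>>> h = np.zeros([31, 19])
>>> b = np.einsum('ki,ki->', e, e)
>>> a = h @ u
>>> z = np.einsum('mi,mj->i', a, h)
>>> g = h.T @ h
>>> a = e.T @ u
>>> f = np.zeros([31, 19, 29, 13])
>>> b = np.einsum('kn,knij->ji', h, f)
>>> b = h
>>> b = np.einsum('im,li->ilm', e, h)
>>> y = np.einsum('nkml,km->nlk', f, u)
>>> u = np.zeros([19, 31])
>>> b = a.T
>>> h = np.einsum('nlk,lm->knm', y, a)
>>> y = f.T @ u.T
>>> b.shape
(29, 13)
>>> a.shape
(13, 29)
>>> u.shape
(19, 31)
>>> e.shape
(19, 13)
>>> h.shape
(19, 31, 29)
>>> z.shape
(29,)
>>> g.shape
(19, 19)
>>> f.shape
(31, 19, 29, 13)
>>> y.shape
(13, 29, 19, 19)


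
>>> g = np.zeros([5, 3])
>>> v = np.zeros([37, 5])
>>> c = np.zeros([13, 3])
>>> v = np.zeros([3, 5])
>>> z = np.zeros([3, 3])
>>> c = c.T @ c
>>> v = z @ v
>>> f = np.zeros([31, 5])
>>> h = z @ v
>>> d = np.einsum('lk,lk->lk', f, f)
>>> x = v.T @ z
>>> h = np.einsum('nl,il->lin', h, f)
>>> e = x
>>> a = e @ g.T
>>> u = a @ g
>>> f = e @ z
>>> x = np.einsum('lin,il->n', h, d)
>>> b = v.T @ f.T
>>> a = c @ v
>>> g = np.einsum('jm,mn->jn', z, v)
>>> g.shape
(3, 5)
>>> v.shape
(3, 5)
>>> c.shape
(3, 3)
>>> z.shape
(3, 3)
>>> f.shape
(5, 3)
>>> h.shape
(5, 31, 3)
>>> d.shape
(31, 5)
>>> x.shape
(3,)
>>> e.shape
(5, 3)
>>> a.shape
(3, 5)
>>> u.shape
(5, 3)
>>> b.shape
(5, 5)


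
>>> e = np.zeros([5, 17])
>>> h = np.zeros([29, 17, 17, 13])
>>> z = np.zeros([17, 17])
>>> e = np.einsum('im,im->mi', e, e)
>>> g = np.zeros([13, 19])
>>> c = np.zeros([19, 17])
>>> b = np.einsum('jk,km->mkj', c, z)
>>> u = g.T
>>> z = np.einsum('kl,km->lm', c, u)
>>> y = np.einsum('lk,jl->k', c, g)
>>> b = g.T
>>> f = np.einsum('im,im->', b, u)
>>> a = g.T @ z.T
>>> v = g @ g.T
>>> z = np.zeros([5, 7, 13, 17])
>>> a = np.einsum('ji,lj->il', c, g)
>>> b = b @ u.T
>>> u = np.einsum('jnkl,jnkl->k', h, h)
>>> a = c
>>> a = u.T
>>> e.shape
(17, 5)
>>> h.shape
(29, 17, 17, 13)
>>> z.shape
(5, 7, 13, 17)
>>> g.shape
(13, 19)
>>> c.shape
(19, 17)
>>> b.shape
(19, 19)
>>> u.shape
(17,)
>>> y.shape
(17,)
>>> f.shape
()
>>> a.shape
(17,)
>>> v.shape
(13, 13)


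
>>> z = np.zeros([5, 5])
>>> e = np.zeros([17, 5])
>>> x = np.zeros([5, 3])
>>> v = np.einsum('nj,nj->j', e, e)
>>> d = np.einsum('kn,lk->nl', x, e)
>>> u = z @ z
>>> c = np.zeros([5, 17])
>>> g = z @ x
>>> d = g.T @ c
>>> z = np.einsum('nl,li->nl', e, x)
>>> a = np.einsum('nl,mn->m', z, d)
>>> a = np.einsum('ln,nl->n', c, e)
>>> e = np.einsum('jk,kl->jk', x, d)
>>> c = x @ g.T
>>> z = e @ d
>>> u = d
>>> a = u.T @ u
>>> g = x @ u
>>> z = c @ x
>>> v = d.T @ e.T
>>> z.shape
(5, 3)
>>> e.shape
(5, 3)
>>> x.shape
(5, 3)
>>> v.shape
(17, 5)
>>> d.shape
(3, 17)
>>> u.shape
(3, 17)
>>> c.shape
(5, 5)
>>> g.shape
(5, 17)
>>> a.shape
(17, 17)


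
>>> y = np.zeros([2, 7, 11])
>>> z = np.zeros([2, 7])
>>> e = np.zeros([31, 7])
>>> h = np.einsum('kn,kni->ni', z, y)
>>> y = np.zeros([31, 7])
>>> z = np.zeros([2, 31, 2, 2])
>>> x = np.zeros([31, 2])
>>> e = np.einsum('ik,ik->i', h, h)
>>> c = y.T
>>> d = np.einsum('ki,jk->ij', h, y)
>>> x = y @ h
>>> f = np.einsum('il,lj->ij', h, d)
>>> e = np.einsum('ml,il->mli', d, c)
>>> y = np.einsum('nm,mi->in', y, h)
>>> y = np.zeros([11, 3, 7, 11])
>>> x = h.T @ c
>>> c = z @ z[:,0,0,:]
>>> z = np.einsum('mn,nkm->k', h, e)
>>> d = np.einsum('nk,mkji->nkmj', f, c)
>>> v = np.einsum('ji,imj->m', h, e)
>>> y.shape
(11, 3, 7, 11)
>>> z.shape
(31,)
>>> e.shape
(11, 31, 7)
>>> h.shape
(7, 11)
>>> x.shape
(11, 31)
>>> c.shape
(2, 31, 2, 2)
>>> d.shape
(7, 31, 2, 2)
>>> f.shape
(7, 31)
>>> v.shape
(31,)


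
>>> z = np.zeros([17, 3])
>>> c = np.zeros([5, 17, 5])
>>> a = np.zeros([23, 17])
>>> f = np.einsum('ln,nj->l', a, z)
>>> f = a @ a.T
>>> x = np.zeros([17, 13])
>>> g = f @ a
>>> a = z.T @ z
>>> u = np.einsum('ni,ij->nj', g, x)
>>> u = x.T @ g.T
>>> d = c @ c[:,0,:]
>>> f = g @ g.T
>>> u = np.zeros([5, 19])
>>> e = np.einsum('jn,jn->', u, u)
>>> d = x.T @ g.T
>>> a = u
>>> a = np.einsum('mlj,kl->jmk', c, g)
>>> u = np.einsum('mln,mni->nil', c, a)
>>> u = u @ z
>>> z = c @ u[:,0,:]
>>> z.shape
(5, 17, 3)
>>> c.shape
(5, 17, 5)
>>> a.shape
(5, 5, 23)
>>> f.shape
(23, 23)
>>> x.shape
(17, 13)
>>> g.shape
(23, 17)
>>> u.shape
(5, 23, 3)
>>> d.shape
(13, 23)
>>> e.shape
()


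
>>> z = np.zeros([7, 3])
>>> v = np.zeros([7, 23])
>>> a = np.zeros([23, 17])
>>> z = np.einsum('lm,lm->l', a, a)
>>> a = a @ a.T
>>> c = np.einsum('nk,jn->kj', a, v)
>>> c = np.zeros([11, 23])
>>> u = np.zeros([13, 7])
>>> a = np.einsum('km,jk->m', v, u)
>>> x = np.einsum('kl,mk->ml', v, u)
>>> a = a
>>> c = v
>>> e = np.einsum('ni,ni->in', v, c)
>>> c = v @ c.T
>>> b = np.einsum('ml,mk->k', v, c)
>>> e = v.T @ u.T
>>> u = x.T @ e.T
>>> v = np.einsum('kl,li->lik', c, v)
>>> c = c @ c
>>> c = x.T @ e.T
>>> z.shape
(23,)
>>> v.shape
(7, 23, 7)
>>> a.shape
(23,)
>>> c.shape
(23, 23)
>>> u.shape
(23, 23)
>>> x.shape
(13, 23)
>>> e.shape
(23, 13)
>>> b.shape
(7,)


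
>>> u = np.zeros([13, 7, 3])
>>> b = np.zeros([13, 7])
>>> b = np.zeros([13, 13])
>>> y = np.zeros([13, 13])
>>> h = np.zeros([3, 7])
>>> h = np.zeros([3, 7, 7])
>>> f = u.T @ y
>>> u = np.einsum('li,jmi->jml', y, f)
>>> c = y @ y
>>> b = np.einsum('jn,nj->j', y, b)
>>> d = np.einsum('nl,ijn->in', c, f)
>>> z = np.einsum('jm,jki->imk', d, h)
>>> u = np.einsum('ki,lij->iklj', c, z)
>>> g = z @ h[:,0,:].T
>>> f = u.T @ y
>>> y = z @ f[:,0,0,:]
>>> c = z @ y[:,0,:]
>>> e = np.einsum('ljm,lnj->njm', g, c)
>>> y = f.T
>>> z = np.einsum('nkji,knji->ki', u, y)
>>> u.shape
(13, 13, 7, 7)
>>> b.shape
(13,)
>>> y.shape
(13, 13, 7, 7)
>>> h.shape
(3, 7, 7)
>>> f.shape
(7, 7, 13, 13)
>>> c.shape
(7, 13, 13)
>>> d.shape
(3, 13)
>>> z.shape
(13, 7)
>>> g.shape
(7, 13, 3)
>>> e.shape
(13, 13, 3)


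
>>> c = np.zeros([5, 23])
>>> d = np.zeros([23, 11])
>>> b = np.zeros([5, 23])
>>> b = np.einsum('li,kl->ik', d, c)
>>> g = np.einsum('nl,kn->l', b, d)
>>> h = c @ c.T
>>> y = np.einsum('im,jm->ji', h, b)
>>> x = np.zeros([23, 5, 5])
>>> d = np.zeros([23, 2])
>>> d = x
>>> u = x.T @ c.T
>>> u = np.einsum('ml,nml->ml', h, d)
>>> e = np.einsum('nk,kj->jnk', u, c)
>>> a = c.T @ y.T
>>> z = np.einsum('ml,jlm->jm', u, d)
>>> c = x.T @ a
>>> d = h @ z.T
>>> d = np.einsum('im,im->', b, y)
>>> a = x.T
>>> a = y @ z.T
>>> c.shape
(5, 5, 11)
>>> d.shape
()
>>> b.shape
(11, 5)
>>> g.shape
(5,)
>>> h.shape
(5, 5)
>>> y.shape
(11, 5)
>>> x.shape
(23, 5, 5)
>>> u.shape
(5, 5)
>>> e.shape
(23, 5, 5)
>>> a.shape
(11, 23)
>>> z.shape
(23, 5)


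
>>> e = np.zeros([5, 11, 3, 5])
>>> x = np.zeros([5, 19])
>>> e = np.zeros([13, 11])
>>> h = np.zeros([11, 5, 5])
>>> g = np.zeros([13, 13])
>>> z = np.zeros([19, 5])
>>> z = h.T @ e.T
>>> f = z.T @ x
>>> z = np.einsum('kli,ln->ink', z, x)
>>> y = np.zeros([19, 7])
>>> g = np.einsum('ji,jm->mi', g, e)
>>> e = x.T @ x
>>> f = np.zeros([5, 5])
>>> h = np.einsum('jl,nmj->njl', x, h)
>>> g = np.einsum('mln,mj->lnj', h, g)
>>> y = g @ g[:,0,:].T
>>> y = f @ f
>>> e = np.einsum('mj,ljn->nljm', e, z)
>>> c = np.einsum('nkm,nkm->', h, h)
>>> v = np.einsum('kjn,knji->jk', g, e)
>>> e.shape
(5, 13, 19, 19)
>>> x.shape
(5, 19)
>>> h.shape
(11, 5, 19)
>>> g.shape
(5, 19, 13)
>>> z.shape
(13, 19, 5)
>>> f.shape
(5, 5)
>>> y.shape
(5, 5)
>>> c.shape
()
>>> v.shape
(19, 5)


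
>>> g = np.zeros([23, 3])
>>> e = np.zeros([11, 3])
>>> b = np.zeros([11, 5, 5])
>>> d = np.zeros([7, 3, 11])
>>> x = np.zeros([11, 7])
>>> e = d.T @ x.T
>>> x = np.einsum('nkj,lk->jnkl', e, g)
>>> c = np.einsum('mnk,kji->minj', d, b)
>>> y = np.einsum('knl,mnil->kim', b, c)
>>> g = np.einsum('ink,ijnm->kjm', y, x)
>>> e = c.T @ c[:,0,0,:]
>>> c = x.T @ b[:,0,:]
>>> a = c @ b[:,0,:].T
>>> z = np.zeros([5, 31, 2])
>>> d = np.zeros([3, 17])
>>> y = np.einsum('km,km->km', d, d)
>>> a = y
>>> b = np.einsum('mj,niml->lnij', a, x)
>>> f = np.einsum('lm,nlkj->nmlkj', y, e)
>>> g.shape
(7, 11, 23)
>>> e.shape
(5, 3, 5, 5)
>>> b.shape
(23, 11, 11, 17)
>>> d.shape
(3, 17)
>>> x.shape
(11, 11, 3, 23)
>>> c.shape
(23, 3, 11, 5)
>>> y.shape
(3, 17)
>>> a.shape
(3, 17)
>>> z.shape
(5, 31, 2)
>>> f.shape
(5, 17, 3, 5, 5)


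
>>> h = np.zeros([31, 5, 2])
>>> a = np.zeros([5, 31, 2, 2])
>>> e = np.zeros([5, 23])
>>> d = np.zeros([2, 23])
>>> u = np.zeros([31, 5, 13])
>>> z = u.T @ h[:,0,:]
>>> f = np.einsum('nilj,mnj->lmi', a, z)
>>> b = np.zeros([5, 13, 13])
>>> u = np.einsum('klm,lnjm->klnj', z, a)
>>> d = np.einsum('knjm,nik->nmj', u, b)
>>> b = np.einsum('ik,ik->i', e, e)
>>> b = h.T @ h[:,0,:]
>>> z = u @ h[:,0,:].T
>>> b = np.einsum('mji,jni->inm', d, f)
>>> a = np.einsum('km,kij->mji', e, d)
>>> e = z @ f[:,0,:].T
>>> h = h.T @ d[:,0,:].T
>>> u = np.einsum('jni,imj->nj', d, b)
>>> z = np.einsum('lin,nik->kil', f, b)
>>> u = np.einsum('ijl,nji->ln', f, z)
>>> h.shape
(2, 5, 5)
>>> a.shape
(23, 31, 2)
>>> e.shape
(13, 5, 31, 2)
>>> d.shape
(5, 2, 31)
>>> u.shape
(31, 5)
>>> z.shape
(5, 13, 2)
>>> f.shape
(2, 13, 31)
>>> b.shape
(31, 13, 5)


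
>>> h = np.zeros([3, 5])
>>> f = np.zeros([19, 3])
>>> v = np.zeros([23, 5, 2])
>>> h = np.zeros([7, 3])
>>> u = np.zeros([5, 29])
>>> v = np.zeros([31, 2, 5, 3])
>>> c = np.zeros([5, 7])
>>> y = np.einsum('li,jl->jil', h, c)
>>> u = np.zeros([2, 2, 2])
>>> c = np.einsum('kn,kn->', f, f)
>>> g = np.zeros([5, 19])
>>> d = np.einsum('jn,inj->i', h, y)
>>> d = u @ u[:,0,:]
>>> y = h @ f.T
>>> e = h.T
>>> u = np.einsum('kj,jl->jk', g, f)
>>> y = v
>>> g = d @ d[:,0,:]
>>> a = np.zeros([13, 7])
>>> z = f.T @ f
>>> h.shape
(7, 3)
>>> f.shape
(19, 3)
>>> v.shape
(31, 2, 5, 3)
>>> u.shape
(19, 5)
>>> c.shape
()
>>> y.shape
(31, 2, 5, 3)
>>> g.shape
(2, 2, 2)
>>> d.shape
(2, 2, 2)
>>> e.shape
(3, 7)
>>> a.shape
(13, 7)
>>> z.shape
(3, 3)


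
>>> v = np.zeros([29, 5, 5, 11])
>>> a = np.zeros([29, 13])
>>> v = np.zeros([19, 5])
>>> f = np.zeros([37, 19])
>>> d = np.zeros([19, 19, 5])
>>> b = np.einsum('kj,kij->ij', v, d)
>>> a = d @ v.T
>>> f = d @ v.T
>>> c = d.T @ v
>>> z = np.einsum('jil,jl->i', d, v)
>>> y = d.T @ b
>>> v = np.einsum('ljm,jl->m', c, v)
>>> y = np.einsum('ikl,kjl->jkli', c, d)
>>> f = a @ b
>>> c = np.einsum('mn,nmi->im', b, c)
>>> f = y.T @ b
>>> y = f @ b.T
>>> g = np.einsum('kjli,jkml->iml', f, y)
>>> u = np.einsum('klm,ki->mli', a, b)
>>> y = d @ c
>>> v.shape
(5,)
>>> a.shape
(19, 19, 19)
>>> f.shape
(5, 5, 19, 5)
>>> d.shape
(19, 19, 5)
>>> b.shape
(19, 5)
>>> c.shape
(5, 19)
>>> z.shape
(19,)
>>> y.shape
(19, 19, 19)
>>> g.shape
(5, 19, 19)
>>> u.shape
(19, 19, 5)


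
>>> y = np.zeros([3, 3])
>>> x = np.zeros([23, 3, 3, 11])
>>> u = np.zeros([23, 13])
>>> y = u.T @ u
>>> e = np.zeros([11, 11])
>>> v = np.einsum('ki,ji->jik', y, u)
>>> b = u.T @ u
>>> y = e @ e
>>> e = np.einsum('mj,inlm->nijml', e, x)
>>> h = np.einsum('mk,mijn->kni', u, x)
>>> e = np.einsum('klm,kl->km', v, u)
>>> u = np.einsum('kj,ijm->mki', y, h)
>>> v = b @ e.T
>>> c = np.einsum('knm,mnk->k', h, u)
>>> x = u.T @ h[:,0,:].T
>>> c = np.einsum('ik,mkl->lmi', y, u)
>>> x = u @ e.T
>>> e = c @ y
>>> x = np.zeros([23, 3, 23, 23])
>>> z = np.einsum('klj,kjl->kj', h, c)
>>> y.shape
(11, 11)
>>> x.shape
(23, 3, 23, 23)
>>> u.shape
(3, 11, 13)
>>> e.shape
(13, 3, 11)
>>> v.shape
(13, 23)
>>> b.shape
(13, 13)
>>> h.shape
(13, 11, 3)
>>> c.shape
(13, 3, 11)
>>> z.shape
(13, 3)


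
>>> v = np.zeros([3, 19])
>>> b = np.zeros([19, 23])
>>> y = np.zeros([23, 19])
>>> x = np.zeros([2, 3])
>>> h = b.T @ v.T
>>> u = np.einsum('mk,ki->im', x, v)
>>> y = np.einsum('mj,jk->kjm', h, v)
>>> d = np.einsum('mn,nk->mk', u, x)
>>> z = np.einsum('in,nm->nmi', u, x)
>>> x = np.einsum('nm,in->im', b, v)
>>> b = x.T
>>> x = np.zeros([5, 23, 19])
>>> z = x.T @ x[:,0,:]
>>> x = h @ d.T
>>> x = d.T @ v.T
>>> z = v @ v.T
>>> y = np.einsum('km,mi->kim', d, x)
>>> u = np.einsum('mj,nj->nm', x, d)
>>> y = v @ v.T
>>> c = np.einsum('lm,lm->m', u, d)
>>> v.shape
(3, 19)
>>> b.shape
(23, 3)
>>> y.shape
(3, 3)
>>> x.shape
(3, 3)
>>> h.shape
(23, 3)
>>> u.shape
(19, 3)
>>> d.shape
(19, 3)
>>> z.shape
(3, 3)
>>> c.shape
(3,)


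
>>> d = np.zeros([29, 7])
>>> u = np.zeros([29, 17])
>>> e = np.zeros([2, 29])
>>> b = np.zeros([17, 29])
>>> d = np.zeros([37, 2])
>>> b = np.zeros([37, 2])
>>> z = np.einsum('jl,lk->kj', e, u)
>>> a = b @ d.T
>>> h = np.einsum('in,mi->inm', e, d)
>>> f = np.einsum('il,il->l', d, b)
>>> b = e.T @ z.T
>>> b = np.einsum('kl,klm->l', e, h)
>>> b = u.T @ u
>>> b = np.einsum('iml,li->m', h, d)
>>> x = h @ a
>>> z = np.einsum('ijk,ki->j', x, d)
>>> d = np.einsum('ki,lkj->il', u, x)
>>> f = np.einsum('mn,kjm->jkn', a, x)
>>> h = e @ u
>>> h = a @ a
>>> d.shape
(17, 2)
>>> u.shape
(29, 17)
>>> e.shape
(2, 29)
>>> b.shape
(29,)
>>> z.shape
(29,)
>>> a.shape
(37, 37)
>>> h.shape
(37, 37)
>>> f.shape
(29, 2, 37)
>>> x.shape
(2, 29, 37)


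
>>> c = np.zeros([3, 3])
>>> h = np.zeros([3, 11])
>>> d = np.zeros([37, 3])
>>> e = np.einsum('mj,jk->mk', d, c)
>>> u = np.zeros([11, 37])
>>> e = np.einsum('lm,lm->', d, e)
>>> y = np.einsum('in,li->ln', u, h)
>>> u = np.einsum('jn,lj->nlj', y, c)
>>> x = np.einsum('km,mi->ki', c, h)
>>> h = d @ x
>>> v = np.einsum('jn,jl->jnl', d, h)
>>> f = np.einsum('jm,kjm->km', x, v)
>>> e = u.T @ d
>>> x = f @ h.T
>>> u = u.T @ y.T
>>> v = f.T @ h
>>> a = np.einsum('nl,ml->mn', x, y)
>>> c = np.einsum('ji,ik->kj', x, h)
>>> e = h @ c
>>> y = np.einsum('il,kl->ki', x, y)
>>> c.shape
(11, 37)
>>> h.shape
(37, 11)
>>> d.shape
(37, 3)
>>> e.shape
(37, 37)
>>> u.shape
(3, 3, 3)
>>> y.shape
(3, 37)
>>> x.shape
(37, 37)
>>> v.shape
(11, 11)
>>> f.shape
(37, 11)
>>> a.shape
(3, 37)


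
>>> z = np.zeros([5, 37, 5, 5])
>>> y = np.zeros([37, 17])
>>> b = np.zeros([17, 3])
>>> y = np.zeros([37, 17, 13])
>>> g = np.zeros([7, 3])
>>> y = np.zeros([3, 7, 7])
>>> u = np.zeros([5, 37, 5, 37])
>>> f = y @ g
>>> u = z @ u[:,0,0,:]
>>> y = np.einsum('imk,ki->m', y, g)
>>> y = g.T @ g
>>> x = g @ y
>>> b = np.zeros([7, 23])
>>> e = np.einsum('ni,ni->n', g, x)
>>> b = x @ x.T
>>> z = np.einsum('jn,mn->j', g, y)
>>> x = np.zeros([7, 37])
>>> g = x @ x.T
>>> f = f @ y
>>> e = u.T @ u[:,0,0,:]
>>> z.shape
(7,)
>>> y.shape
(3, 3)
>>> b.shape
(7, 7)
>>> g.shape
(7, 7)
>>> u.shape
(5, 37, 5, 37)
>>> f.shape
(3, 7, 3)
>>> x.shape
(7, 37)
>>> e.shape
(37, 5, 37, 37)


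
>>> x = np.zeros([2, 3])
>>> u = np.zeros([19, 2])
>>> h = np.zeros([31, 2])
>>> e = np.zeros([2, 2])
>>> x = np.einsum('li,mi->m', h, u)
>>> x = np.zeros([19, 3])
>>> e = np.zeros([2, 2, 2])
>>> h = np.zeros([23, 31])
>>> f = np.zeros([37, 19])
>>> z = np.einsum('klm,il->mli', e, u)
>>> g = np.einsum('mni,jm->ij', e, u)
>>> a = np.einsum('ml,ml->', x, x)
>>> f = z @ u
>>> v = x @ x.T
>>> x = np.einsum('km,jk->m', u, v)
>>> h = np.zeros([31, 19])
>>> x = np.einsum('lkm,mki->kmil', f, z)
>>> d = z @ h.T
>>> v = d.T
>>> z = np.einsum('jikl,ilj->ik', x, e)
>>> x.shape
(2, 2, 19, 2)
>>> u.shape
(19, 2)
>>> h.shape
(31, 19)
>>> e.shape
(2, 2, 2)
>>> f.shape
(2, 2, 2)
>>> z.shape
(2, 19)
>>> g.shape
(2, 19)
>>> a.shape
()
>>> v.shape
(31, 2, 2)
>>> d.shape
(2, 2, 31)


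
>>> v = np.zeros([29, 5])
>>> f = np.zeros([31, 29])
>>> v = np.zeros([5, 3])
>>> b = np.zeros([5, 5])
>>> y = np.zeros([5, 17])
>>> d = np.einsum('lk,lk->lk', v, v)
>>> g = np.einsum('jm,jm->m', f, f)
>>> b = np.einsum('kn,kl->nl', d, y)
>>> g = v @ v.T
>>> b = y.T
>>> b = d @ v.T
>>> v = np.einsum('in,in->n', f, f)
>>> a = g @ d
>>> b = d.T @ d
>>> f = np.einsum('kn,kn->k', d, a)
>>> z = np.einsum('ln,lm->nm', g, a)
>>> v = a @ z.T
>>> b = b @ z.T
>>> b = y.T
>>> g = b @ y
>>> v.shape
(5, 5)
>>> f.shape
(5,)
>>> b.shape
(17, 5)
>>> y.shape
(5, 17)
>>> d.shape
(5, 3)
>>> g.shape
(17, 17)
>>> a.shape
(5, 3)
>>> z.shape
(5, 3)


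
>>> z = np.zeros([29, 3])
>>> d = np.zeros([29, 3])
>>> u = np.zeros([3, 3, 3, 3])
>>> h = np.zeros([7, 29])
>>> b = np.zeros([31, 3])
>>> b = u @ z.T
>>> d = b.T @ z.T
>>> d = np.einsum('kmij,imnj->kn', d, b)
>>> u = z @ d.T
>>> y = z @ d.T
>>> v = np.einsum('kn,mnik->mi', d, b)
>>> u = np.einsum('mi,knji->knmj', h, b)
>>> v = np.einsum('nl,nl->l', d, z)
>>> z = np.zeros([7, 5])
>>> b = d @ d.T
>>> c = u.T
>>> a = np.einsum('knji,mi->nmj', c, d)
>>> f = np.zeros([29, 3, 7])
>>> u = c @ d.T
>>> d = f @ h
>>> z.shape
(7, 5)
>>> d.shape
(29, 3, 29)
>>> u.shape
(3, 7, 3, 29)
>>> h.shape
(7, 29)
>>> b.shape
(29, 29)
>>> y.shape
(29, 29)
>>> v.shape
(3,)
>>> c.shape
(3, 7, 3, 3)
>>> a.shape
(7, 29, 3)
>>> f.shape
(29, 3, 7)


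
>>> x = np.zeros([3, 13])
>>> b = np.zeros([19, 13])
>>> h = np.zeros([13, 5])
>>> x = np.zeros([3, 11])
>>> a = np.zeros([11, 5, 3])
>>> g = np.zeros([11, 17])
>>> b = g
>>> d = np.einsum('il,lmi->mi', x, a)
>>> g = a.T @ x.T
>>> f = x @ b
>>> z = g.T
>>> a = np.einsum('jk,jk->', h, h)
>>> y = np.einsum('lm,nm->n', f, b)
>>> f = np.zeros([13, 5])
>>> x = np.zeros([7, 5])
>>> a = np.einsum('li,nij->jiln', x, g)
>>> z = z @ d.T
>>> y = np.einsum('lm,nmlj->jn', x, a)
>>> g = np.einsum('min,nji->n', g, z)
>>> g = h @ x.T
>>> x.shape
(7, 5)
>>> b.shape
(11, 17)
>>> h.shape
(13, 5)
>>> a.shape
(3, 5, 7, 3)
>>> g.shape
(13, 7)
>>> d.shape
(5, 3)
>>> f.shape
(13, 5)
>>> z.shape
(3, 5, 5)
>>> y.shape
(3, 3)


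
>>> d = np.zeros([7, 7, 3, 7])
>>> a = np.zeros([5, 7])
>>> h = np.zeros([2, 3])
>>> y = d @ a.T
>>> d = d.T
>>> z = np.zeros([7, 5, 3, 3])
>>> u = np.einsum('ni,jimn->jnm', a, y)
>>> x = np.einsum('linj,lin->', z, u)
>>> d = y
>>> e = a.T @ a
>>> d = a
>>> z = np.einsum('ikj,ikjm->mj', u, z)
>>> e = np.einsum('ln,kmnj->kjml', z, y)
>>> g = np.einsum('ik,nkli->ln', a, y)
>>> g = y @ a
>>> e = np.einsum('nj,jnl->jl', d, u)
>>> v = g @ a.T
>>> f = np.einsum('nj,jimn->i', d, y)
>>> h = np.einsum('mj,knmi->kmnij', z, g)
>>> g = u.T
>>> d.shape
(5, 7)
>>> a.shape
(5, 7)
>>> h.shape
(7, 3, 7, 7, 3)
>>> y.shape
(7, 7, 3, 5)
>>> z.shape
(3, 3)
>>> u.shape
(7, 5, 3)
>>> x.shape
()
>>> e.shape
(7, 3)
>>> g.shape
(3, 5, 7)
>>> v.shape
(7, 7, 3, 5)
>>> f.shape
(7,)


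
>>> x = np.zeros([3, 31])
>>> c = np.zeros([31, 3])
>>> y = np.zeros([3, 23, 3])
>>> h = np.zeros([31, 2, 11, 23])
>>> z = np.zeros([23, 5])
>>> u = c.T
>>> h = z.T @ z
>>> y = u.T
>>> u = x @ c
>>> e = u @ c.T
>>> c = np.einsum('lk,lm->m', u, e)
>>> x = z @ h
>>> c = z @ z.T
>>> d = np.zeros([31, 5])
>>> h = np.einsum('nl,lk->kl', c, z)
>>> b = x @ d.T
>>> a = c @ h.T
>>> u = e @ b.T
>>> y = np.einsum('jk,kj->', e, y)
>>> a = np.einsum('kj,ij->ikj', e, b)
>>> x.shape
(23, 5)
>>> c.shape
(23, 23)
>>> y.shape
()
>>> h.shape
(5, 23)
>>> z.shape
(23, 5)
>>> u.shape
(3, 23)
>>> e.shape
(3, 31)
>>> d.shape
(31, 5)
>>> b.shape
(23, 31)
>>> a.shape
(23, 3, 31)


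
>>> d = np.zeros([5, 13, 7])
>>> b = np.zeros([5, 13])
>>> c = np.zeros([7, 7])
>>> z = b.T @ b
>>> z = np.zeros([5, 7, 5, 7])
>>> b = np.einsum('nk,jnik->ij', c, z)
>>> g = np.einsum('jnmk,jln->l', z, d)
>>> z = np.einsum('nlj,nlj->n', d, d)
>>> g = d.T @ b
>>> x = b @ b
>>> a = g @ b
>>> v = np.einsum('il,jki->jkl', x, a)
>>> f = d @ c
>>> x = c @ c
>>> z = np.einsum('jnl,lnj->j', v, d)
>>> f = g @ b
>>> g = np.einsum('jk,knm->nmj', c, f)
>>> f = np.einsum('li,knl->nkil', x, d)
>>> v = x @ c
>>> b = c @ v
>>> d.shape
(5, 13, 7)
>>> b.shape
(7, 7)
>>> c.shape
(7, 7)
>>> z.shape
(7,)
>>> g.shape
(13, 5, 7)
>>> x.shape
(7, 7)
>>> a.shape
(7, 13, 5)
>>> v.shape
(7, 7)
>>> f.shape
(13, 5, 7, 7)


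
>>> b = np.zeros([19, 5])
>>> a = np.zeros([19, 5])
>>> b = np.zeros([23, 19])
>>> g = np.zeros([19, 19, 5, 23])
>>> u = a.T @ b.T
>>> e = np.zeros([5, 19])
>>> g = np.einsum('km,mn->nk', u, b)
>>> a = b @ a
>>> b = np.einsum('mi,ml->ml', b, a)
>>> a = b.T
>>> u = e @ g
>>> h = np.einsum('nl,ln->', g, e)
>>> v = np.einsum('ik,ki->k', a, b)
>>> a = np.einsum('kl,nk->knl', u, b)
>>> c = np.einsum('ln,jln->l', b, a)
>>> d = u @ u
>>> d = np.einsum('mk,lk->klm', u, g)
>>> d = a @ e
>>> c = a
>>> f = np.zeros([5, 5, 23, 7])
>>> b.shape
(23, 5)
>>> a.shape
(5, 23, 5)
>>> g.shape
(19, 5)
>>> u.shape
(5, 5)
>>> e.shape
(5, 19)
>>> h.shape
()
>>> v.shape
(23,)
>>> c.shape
(5, 23, 5)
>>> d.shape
(5, 23, 19)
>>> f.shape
(5, 5, 23, 7)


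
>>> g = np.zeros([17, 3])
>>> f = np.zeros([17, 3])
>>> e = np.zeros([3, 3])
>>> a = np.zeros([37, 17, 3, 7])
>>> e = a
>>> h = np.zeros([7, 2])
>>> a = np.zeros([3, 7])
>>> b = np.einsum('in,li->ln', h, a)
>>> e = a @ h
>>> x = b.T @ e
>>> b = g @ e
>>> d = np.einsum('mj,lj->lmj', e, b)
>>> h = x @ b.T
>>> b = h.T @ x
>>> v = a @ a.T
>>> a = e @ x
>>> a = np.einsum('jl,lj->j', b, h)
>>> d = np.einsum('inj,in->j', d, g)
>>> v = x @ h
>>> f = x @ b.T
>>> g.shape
(17, 3)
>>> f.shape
(2, 17)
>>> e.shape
(3, 2)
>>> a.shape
(17,)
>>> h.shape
(2, 17)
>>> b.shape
(17, 2)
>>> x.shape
(2, 2)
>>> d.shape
(2,)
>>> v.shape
(2, 17)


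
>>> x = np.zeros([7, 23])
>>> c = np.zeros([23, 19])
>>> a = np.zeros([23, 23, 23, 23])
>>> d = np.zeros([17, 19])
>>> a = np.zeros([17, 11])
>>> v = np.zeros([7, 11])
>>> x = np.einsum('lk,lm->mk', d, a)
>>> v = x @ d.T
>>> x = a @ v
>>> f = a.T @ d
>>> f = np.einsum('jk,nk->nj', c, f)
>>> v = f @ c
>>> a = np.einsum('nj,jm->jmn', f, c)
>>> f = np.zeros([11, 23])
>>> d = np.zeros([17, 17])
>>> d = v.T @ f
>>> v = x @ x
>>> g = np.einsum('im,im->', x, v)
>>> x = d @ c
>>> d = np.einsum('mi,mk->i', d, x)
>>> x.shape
(19, 19)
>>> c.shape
(23, 19)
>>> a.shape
(23, 19, 11)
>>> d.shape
(23,)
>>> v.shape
(17, 17)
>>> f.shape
(11, 23)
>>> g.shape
()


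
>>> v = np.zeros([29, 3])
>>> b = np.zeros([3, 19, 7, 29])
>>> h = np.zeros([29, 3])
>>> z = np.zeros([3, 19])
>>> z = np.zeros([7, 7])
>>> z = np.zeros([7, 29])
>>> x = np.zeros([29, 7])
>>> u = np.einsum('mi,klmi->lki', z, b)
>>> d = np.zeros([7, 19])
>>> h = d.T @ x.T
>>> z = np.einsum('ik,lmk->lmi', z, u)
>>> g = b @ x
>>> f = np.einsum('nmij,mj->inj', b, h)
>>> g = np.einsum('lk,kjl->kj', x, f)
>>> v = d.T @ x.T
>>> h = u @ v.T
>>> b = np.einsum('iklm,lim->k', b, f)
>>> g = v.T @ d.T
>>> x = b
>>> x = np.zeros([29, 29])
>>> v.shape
(19, 29)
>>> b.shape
(19,)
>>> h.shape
(19, 3, 19)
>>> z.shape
(19, 3, 7)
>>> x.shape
(29, 29)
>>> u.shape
(19, 3, 29)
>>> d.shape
(7, 19)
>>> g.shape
(29, 7)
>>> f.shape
(7, 3, 29)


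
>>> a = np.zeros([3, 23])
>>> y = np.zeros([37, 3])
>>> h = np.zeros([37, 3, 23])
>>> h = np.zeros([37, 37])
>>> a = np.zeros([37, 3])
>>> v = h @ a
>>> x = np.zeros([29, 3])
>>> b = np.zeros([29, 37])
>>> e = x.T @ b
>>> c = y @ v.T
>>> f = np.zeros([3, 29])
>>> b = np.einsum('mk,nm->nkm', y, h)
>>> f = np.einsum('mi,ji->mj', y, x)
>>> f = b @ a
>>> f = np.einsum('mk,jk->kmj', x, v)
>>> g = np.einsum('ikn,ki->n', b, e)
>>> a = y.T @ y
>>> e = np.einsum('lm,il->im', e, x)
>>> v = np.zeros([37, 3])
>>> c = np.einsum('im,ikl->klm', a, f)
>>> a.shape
(3, 3)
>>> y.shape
(37, 3)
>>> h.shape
(37, 37)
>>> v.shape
(37, 3)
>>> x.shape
(29, 3)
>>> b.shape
(37, 3, 37)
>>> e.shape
(29, 37)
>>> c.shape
(29, 37, 3)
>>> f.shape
(3, 29, 37)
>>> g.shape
(37,)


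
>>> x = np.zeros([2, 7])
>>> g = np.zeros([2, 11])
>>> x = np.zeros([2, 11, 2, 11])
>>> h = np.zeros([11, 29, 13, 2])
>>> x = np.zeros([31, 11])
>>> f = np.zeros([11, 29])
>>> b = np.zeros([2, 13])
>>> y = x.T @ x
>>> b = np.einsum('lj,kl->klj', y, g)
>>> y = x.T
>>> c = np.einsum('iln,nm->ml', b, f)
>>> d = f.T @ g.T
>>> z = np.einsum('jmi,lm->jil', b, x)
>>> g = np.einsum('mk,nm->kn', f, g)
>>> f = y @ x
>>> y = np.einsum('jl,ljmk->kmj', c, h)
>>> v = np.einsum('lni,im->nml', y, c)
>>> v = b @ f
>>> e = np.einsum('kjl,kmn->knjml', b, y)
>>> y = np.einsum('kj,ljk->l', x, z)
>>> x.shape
(31, 11)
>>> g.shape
(29, 2)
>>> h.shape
(11, 29, 13, 2)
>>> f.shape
(11, 11)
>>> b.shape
(2, 11, 11)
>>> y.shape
(2,)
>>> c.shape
(29, 11)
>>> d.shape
(29, 2)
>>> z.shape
(2, 11, 31)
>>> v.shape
(2, 11, 11)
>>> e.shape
(2, 29, 11, 13, 11)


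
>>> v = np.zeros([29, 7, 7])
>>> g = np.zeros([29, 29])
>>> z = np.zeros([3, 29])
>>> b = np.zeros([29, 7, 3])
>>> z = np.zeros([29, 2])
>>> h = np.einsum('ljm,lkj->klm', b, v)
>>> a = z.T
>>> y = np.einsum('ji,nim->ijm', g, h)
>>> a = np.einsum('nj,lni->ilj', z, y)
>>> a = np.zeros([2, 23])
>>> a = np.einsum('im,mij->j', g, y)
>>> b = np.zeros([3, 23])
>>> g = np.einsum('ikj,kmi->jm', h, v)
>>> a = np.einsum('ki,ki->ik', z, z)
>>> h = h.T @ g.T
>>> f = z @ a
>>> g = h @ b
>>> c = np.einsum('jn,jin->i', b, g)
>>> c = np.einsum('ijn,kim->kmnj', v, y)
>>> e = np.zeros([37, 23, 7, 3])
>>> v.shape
(29, 7, 7)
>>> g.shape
(3, 29, 23)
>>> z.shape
(29, 2)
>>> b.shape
(3, 23)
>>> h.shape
(3, 29, 3)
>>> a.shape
(2, 29)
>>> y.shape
(29, 29, 3)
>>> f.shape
(29, 29)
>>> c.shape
(29, 3, 7, 7)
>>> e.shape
(37, 23, 7, 3)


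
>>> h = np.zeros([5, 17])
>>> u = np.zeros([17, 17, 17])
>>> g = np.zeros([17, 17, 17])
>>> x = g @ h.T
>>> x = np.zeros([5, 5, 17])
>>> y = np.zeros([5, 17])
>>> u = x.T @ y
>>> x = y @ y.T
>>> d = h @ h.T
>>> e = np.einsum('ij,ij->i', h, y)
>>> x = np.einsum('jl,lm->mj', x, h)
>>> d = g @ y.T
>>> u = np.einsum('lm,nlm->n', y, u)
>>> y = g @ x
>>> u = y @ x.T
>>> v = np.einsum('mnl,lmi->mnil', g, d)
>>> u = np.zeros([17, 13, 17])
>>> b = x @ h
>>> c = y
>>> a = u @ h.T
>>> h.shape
(5, 17)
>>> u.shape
(17, 13, 17)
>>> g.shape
(17, 17, 17)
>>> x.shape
(17, 5)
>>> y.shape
(17, 17, 5)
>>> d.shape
(17, 17, 5)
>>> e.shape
(5,)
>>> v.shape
(17, 17, 5, 17)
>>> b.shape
(17, 17)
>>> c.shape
(17, 17, 5)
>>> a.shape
(17, 13, 5)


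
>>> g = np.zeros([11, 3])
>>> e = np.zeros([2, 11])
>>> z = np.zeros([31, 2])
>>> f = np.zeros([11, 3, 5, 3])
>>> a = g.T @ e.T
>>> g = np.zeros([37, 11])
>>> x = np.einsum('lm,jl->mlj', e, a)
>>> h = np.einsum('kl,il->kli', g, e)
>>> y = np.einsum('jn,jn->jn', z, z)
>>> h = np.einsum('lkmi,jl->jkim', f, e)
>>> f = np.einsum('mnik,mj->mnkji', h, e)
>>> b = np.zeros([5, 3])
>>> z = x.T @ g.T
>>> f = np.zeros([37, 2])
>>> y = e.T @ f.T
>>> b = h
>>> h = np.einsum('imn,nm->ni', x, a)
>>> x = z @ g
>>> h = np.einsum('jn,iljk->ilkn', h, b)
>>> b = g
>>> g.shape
(37, 11)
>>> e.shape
(2, 11)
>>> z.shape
(3, 2, 37)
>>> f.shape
(37, 2)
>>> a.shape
(3, 2)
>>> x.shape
(3, 2, 11)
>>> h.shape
(2, 3, 5, 11)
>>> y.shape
(11, 37)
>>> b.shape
(37, 11)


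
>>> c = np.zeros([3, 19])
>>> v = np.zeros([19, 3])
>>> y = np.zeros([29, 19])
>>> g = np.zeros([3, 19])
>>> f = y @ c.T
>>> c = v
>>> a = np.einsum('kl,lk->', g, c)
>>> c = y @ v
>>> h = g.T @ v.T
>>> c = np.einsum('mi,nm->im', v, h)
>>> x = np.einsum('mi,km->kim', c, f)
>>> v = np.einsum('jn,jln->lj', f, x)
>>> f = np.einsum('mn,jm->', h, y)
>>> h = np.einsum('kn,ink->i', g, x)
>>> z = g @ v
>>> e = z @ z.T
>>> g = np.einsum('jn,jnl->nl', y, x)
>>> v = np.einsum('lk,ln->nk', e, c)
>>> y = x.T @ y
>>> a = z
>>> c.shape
(3, 19)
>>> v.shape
(19, 3)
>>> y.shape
(3, 19, 19)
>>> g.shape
(19, 3)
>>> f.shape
()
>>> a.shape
(3, 29)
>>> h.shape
(29,)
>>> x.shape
(29, 19, 3)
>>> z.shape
(3, 29)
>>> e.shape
(3, 3)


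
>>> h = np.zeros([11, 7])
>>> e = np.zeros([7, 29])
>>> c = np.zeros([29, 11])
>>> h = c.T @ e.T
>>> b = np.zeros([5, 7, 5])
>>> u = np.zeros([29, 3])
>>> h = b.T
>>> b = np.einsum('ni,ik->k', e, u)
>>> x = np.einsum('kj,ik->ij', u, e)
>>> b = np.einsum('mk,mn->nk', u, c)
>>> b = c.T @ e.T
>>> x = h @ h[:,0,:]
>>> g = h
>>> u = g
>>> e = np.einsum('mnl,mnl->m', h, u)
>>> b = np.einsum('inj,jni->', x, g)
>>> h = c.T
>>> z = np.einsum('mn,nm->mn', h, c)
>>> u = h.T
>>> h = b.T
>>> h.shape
()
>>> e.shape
(5,)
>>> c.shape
(29, 11)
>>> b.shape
()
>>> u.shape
(29, 11)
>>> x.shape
(5, 7, 5)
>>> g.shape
(5, 7, 5)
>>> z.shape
(11, 29)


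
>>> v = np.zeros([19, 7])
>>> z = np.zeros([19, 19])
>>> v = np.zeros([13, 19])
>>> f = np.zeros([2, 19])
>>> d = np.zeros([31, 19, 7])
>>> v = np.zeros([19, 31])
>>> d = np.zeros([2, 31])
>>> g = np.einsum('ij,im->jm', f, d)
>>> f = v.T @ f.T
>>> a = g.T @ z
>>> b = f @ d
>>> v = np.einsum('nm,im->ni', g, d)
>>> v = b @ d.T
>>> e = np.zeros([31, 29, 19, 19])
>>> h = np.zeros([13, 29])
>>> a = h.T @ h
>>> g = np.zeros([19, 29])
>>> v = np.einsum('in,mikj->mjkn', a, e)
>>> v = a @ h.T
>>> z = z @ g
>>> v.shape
(29, 13)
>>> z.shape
(19, 29)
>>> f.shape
(31, 2)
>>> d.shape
(2, 31)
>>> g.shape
(19, 29)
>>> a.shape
(29, 29)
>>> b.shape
(31, 31)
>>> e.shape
(31, 29, 19, 19)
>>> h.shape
(13, 29)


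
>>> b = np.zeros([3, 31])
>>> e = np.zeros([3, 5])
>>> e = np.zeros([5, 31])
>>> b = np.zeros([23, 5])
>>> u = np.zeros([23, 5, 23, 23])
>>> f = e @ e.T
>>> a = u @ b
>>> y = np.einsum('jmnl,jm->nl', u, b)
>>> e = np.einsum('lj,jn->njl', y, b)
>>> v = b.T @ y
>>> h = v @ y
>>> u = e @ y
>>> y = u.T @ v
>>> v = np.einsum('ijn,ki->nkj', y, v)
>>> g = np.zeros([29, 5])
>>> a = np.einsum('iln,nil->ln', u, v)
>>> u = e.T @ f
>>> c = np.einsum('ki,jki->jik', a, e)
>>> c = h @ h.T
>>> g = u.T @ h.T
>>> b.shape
(23, 5)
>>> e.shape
(5, 23, 23)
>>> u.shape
(23, 23, 5)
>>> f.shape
(5, 5)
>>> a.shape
(23, 23)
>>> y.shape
(23, 23, 23)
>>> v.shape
(23, 5, 23)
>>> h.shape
(5, 23)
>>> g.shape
(5, 23, 5)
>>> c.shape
(5, 5)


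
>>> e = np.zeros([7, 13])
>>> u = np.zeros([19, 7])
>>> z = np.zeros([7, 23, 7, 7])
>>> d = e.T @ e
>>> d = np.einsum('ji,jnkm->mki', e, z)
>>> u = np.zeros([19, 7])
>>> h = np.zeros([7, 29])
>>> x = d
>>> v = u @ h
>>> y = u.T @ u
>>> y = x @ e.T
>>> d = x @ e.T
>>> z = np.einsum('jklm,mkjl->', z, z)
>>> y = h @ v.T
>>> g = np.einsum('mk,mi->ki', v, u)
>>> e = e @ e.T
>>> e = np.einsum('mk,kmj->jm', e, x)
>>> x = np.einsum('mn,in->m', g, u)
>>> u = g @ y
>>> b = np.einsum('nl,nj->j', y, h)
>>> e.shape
(13, 7)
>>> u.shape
(29, 19)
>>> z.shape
()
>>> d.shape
(7, 7, 7)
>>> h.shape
(7, 29)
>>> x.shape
(29,)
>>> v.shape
(19, 29)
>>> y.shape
(7, 19)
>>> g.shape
(29, 7)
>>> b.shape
(29,)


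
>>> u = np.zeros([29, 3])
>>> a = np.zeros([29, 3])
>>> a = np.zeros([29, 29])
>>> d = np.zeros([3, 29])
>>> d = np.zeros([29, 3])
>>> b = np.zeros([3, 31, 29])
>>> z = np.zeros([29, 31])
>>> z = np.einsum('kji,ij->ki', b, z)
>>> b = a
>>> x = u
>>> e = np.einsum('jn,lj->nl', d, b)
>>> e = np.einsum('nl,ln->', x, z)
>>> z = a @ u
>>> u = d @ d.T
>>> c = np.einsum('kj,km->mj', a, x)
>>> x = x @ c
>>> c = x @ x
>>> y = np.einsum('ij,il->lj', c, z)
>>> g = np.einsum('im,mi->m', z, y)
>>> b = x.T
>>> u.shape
(29, 29)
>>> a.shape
(29, 29)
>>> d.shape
(29, 3)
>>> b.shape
(29, 29)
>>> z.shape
(29, 3)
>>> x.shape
(29, 29)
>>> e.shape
()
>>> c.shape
(29, 29)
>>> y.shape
(3, 29)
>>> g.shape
(3,)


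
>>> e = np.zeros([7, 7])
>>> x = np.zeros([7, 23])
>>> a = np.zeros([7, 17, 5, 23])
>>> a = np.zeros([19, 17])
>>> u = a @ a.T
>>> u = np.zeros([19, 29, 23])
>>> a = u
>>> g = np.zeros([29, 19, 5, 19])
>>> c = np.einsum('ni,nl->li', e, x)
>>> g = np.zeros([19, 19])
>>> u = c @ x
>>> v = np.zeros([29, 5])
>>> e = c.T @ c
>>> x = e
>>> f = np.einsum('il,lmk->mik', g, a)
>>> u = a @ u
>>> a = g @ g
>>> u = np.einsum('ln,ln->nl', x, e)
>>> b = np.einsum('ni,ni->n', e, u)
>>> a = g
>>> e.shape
(7, 7)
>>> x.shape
(7, 7)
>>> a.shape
(19, 19)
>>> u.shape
(7, 7)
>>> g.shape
(19, 19)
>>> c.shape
(23, 7)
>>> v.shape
(29, 5)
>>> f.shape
(29, 19, 23)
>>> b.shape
(7,)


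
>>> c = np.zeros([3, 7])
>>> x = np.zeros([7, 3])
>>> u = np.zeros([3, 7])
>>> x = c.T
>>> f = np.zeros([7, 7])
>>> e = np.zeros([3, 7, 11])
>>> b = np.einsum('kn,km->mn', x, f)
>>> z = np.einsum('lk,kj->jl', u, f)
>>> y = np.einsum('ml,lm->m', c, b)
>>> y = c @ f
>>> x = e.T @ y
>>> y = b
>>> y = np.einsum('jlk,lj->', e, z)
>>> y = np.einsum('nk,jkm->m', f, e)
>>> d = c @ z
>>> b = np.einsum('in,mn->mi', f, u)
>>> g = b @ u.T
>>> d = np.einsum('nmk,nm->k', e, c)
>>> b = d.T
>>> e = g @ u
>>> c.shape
(3, 7)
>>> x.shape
(11, 7, 7)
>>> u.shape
(3, 7)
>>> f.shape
(7, 7)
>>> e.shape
(3, 7)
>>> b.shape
(11,)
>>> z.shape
(7, 3)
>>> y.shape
(11,)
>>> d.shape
(11,)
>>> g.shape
(3, 3)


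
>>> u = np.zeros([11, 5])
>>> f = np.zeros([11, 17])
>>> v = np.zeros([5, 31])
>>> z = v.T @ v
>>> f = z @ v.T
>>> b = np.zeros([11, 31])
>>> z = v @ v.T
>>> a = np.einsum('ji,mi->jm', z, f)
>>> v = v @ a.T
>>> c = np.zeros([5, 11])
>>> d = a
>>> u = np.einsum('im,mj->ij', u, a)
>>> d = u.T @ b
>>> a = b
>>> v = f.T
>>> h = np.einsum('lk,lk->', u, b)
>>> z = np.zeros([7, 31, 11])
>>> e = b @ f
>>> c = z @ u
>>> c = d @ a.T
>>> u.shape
(11, 31)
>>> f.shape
(31, 5)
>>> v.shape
(5, 31)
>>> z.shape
(7, 31, 11)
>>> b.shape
(11, 31)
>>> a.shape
(11, 31)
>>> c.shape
(31, 11)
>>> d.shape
(31, 31)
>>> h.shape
()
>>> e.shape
(11, 5)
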